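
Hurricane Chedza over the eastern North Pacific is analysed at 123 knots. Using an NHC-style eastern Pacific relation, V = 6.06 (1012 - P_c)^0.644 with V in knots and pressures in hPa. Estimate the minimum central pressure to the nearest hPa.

ΔP = (V / 6.06)^(1/0.644) = (123/6.06)^1.553.
123/6.06 = 20.297; 20.297^1.553 ≈ 107.20 hPa.
P_c = 1012 − 107.20 = 904.80 ≈ 905 hPa.

905 hPa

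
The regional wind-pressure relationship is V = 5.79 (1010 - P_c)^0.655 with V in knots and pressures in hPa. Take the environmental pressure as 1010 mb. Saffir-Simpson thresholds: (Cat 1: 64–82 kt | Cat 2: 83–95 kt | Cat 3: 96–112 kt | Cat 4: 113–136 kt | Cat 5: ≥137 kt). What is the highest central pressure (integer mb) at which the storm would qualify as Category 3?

Category 3 begins at V = 96 kt.
Required ΔP = (96/5.79)^(1/0.655) = 16.580^1.527 ≈ 72.77 mb.
P_c ≤ 1010 − 72.77 = 937.23, so the highest integer P_c is 937 mb.

937 mb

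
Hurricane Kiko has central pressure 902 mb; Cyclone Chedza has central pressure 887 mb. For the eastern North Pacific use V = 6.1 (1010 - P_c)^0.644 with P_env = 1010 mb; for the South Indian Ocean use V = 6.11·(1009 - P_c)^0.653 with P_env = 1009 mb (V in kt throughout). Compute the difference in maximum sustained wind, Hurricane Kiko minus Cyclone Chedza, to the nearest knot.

-16 kt

Hurricane Kiko: ΔP = 108; V ≈ 6.1 × 108^0.644 ≈ 124.41 kt.
Cyclone Chedza: ΔP = 122; V ≈ 6.11 × 122^0.653 ≈ 140.75 kt.
Difference ≈ 124.41 − 140.75 = -16.34 → -16 kt.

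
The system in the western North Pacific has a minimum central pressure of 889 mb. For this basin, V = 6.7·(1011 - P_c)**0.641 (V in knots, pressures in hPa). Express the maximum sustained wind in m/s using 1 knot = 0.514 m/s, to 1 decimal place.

74.9 m/s

ΔP = 1011 − 889 = 122 mb.
V ≈ 6.7 × 122^0.641 = 6.7 × 21.745 ≈ 145.691 kt.
145.691 × 0.514 ≈ 74.88 m/s → 74.9 m/s.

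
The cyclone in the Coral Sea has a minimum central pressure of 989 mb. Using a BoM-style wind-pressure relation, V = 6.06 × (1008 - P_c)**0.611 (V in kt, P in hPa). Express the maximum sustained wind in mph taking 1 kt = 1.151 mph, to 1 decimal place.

ΔP = 1008 − 989 = 19 mb.
V ≈ 6.06 × 19^0.611 = 6.06 × 6.044 ≈ 36.626 kt.
36.626 × 1.151 ≈ 42.16 mph → 42.2 mph.

42.2 mph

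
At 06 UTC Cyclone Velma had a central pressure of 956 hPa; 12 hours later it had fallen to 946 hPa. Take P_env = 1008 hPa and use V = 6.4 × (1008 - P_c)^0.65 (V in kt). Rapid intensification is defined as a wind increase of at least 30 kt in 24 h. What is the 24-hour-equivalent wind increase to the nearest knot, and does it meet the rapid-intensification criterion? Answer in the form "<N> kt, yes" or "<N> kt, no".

V₁: ΔP = 52, V ≈ 6.4 × 52^0.65 ≈ 83.48 kt.
V₂: ΔP = 62, V ≈ 6.4 × 62^0.65 ≈ 93.59 kt.
ΔV over 12 h = 10.11 kt → 24 h equivalent = 10.11 × 24/12 ≈ 20.22 kt.
20 kt < 30 kt ⇒ not rapid intensification.

20 kt, no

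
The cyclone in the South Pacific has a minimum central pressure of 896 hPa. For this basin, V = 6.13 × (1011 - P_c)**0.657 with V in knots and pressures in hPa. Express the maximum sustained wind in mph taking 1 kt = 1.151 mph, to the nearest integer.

ΔP = 1011 − 896 = 115 hPa.
V ≈ 6.13 × 115^0.657 = 6.13 × 22.588 ≈ 138.465 kt.
138.465 × 1.151 ≈ 159.37 mph → 159 mph.

159 mph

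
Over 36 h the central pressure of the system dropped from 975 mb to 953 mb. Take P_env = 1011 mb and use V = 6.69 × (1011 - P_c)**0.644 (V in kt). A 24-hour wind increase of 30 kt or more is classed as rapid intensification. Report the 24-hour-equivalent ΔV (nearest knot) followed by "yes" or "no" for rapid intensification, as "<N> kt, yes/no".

V₁: ΔP = 36, V ≈ 6.69 × 36^0.644 ≈ 67.25 kt.
V₂: ΔP = 58, V ≈ 6.69 × 58^0.644 ≈ 91.43 kt.
ΔV over 36 h = 24.18 kt → 24 h equivalent = 24.18 × 24/36 ≈ 16.12 kt.
16 kt < 30 kt ⇒ not rapid intensification.

16 kt, no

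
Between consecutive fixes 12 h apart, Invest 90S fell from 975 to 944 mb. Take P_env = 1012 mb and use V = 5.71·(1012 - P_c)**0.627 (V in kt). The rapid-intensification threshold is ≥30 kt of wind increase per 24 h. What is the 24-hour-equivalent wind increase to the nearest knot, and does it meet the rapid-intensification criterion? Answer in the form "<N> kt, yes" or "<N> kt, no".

V₁: ΔP = 37, V ≈ 5.71 × 37^0.627 ≈ 54.94 kt.
V₂: ΔP = 68, V ≈ 5.71 × 68^0.627 ≈ 80.47 kt.
ΔV over 12 h = 25.53 kt → 24 h equivalent = 25.53 × 24/12 ≈ 51.06 kt.
51 kt ≥ 30 kt ⇒ rapid intensification.

51 kt, yes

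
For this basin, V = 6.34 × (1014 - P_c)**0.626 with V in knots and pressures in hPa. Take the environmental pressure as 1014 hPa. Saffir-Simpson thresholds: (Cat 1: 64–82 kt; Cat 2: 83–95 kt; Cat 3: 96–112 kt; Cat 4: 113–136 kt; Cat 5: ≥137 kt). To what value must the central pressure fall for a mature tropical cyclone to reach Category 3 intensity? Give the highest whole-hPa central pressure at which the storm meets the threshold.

Category 3 begins at V = 96 kt.
Required ΔP = (96/6.34)^(1/0.626) = 15.142^1.597 ≈ 76.78 hPa.
P_c ≤ 1014 − 76.78 = 937.22, so the highest integer P_c is 937 hPa.

937 hPa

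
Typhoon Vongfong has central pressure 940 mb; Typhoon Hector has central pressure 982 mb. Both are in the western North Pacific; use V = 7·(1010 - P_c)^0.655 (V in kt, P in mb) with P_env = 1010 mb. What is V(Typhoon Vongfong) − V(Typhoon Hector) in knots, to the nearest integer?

51 kt

Typhoon Vongfong: ΔP = 70; V ≈ 7 × 70^0.655 ≈ 113.15 kt.
Typhoon Hector: ΔP = 28; V ≈ 7 × 28^0.655 ≈ 62.08 kt.
Difference ≈ 113.15 − 62.08 = 51.07 → 51 kt.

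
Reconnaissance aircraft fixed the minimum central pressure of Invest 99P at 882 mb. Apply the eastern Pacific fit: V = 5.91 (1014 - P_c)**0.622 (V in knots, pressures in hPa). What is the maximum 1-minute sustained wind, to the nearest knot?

123 kt

ΔP = 1014 − 882 = 132 mb.
132^0.622 ≈ 20.845.
V ≈ 5.91 × 20.845 ≈ 123.2 kt.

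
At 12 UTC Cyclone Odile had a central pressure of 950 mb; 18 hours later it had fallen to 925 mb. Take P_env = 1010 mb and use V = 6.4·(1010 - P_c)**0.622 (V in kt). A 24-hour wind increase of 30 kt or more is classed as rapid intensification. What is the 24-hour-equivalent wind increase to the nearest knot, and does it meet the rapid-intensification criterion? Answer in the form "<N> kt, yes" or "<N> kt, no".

26 kt, no

V₁: ΔP = 60, V ≈ 6.4 × 60^0.622 ≈ 81.69 kt.
V₂: ΔP = 85, V ≈ 6.4 × 85^0.622 ≈ 101.46 kt.
ΔV over 18 h = 19.77 kt → 24 h equivalent = 19.77 × 24/18 ≈ 26.36 kt.
26 kt < 30 kt ⇒ not rapid intensification.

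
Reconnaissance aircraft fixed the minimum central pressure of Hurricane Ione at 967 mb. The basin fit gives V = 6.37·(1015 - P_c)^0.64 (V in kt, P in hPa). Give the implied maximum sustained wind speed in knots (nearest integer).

ΔP = 1015 − 967 = 48 mb.
48^0.64 ≈ 11.912.
V ≈ 6.37 × 11.912 ≈ 75.9 kt.

76 kt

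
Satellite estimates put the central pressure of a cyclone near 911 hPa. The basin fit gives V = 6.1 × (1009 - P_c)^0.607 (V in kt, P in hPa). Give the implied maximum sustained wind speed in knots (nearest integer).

ΔP = 1009 − 911 = 98 hPa.
98^0.607 ≈ 16.169.
V ≈ 6.1 × 16.169 ≈ 98.6 kt.

99 kt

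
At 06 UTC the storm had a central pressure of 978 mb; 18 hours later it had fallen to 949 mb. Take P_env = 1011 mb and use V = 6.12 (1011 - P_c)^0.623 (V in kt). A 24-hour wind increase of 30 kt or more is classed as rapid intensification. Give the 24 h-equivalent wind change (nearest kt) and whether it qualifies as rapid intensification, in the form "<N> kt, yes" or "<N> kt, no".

V₁: ΔP = 33, V ≈ 6.12 × 33^0.623 ≈ 54.05 kt.
V₂: ΔP = 62, V ≈ 6.12 × 62^0.623 ≈ 80.06 kt.
ΔV over 18 h = 26.01 kt → 24 h equivalent = 26.01 × 24/18 ≈ 34.68 kt.
35 kt ≥ 30 kt ⇒ rapid intensification.

35 kt, yes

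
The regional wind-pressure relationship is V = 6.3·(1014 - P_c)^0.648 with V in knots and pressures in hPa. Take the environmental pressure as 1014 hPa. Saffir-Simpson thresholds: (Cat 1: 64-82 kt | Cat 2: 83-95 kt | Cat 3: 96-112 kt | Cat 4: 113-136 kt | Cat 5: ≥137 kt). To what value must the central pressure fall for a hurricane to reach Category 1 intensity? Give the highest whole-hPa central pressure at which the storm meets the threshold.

978 hPa

Category 1 begins at V = 64 kt.
Required ΔP = (64/6.3)^(1/0.648) = 10.159^1.543 ≈ 35.79 hPa.
P_c ≤ 1014 − 35.79 = 978.21, so the highest integer P_c is 978 hPa.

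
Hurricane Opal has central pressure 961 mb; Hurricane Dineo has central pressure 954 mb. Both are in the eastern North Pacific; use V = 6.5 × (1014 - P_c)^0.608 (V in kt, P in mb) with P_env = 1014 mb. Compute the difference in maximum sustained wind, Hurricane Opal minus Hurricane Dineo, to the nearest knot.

Hurricane Opal: ΔP = 53; V ≈ 6.5 × 53^0.608 ≈ 72.66 kt.
Hurricane Dineo: ΔP = 60; V ≈ 6.5 × 60^0.608 ≈ 78.35 kt.
Difference ≈ 72.66 − 78.35 = -5.69 → -6 kt.

-6 kt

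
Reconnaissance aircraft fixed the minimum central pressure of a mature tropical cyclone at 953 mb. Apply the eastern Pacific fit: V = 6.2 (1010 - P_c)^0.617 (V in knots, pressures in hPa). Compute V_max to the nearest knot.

ΔP = 1010 − 953 = 57 mb.
57^0.617 ≈ 12.116.
V ≈ 6.2 × 12.116 ≈ 75.1 kt.

75 kt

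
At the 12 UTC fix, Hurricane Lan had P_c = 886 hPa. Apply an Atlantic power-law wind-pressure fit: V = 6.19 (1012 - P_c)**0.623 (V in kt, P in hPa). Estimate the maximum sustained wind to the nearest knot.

126 kt

ΔP = 1012 − 886 = 126 hPa.
126^0.623 ≈ 20.348.
V ≈ 6.19 × 20.348 ≈ 126.0 kt.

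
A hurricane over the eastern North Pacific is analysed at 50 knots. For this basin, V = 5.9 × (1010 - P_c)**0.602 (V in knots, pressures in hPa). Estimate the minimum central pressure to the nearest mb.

975 mb

ΔP = (V / 5.9)^(1/0.602) = (50/5.9)^1.661.
50/5.9 = 8.475; 8.475^1.661 ≈ 34.81 mb.
P_c = 1010 − 34.81 = 975.19 ≈ 975 mb.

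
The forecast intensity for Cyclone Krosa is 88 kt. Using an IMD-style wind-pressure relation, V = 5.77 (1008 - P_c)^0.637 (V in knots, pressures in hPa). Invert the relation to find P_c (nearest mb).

936 mb

ΔP = (V / 5.77)^(1/0.637) = (88/5.77)^1.570.
88/5.77 = 15.251; 15.251^1.570 ≈ 72.05 mb.
P_c = 1008 − 72.05 = 935.95 ≈ 936 mb.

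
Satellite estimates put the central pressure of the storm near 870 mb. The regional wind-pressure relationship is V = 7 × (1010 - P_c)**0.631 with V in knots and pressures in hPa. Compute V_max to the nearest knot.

158 kt

ΔP = 1010 − 870 = 140 mb.
140^0.631 ≈ 22.605.
V ≈ 7 × 22.605 ≈ 158.2 kt.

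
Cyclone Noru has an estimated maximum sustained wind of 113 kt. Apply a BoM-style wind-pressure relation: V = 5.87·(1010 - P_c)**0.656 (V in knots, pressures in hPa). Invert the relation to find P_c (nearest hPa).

919 hPa

ΔP = (V / 5.87)^(1/0.656) = (113/5.87)^1.524.
113/5.87 = 19.250; 19.250^1.524 ≈ 90.78 hPa.
P_c = 1010 − 90.78 = 919.22 ≈ 919 hPa.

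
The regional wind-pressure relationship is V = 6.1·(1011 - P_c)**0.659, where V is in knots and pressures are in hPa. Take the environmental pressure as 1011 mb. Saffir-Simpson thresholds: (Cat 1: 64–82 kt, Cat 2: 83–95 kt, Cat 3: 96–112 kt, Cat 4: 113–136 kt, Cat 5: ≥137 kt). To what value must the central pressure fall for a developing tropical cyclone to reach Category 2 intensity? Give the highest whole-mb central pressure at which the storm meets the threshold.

Category 2 begins at V = 83 kt.
Required ΔP = (83/6.1)^(1/0.659) = 13.607^1.517 ≈ 52.53 mb.
P_c ≤ 1011 − 52.53 = 958.47, so the highest integer P_c is 958 mb.

958 mb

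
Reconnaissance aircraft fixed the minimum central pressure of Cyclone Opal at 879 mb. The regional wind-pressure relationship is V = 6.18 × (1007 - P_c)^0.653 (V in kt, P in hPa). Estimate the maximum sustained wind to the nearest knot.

147 kt

ΔP = 1007 − 879 = 128 mb.
128^0.653 ≈ 23.769.
V ≈ 6.18 × 23.769 ≈ 146.9 kt.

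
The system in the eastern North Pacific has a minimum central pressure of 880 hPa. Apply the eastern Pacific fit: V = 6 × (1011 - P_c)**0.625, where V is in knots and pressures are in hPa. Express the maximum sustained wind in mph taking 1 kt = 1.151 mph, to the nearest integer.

ΔP = 1011 − 880 = 131 hPa.
V ≈ 6 × 131^0.625 = 6 × 21.052 ≈ 126.312 kt.
126.312 × 1.151 ≈ 145.39 mph → 145 mph.

145 mph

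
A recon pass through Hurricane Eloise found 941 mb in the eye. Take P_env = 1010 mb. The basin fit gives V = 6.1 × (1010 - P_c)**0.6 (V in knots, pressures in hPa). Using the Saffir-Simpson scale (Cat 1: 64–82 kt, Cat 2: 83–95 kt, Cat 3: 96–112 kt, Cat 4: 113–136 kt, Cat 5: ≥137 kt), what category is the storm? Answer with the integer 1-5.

1

ΔP = 1010 − 941 = 69 mb.
V ≈ 6.1 × 69^0.6 = 6.1 × 12.69 ≈ 77 kt.
77 kt falls in the Category 1 band.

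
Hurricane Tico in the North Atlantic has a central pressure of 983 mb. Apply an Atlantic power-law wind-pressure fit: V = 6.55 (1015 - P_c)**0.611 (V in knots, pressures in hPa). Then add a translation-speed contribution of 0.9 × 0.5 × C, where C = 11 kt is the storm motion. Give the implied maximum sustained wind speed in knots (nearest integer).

ΔP = 1015 − 983 = 32 mb.
32^0.611 ≈ 8.311.
V ≈ 6.55 × 8.311 ≈ 54.4 kt.
Translation term: 0.9 × 0.5 × 11 = 4.95 kt.
Corrected V ≈ 59.35 kt → 59 kt.

59 kt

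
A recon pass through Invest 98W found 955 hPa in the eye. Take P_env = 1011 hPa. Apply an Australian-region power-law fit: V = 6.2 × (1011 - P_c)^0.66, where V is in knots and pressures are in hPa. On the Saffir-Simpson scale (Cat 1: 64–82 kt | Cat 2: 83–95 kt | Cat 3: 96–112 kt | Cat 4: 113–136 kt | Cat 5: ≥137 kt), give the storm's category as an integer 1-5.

ΔP = 1011 − 955 = 56 hPa.
V ≈ 6.2 × 56^0.66 = 6.2 × 14.25 ≈ 88 kt.
88 kt falls in the Category 2 band.

2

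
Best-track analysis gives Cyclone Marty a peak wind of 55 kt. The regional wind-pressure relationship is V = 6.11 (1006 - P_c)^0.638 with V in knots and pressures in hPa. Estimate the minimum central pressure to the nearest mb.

975 mb

ΔP = (V / 6.11)^(1/0.638) = (55/6.11)^1.567.
55/6.11 = 9.002; 9.002^1.567 ≈ 31.32 mb.
P_c = 1006 − 31.32 = 974.68 ≈ 975 mb.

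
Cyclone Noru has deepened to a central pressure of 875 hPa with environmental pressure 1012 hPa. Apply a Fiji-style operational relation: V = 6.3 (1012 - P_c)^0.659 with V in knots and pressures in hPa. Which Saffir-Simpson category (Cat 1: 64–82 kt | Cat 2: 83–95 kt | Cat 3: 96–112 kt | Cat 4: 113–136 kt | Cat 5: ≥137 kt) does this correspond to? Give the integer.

5

ΔP = 1012 − 875 = 137 hPa.
V ≈ 6.3 × 137^0.659 = 6.3 × 25.59 ≈ 161 kt.
161 kt falls in the Category 5 band.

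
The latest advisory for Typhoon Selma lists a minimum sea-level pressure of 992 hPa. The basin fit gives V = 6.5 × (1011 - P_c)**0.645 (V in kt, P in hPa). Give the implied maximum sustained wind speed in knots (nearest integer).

ΔP = 1011 − 992 = 19 hPa.
19^0.645 ≈ 6.680.
V ≈ 6.5 × 6.680 ≈ 43.4 kt.

43 kt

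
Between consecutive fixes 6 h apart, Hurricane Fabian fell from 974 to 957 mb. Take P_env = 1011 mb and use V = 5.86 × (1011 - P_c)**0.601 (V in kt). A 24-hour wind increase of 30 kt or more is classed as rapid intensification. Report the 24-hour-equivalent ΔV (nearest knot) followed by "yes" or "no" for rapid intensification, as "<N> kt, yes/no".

V₁: ΔP = 37, V ≈ 5.86 × 37^0.601 ≈ 51.33 kt.
V₂: ΔP = 54, V ≈ 5.86 × 54^0.601 ≈ 64.43 kt.
ΔV over 6 h = 13.10 kt → 24 h equivalent = 13.10 × 24/6 ≈ 52.40 kt.
52 kt ≥ 30 kt ⇒ rapid intensification.

52 kt, yes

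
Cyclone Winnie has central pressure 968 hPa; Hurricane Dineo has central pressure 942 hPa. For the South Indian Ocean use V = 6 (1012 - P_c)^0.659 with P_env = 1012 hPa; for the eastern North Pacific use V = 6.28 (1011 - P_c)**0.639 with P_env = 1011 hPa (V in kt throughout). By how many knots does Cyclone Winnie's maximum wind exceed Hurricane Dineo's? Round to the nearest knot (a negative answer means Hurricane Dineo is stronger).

Cyclone Winnie: ΔP = 44; V ≈ 6 × 44^0.659 ≈ 72.64 kt.
Hurricane Dineo: ΔP = 69; V ≈ 6.28 × 69^0.639 ≈ 93.97 kt.
Difference ≈ 72.64 − 93.97 = -21.33 → -21 kt.

-21 kt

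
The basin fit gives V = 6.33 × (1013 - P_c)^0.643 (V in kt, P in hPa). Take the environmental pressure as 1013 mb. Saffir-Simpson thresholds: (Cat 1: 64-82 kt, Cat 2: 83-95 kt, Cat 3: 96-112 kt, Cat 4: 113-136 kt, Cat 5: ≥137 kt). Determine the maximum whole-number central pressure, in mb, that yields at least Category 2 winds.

958 mb

Category 2 begins at V = 83 kt.
Required ΔP = (83/6.33)^(1/0.643) = 13.112^1.555 ≈ 54.73 mb.
P_c ≤ 1013 − 54.73 = 958.27, so the highest integer P_c is 958 mb.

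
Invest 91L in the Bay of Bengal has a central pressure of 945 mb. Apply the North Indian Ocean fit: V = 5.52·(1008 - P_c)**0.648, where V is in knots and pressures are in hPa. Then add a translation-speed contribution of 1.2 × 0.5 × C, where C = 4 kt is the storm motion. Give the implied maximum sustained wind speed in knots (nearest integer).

ΔP = 1008 − 945 = 63 mb.
63^0.648 ≈ 14.655.
V ≈ 5.52 × 14.655 ≈ 80.9 kt.
Translation term: 1.2 × 0.5 × 4 = 2.4 kt.
Corrected V ≈ 83.3 kt → 83 kt.

83 kt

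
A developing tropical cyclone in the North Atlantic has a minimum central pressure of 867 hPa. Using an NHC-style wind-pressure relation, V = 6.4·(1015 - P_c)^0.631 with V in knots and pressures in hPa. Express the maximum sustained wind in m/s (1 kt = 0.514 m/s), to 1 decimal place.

ΔP = 1015 − 867 = 148 hPa.
V ≈ 6.4 × 148^0.631 = 6.4 × 23.412 ≈ 149.836 kt.
149.836 × 0.514 ≈ 77.02 m/s → 77.0 m/s.

77.0 m/s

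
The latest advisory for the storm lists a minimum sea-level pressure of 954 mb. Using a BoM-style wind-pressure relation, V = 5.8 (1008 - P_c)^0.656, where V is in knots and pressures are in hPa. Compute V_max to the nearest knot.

79 kt

ΔP = 1008 − 954 = 54 mb.
54^0.656 ≈ 13.691.
V ≈ 5.8 × 13.691 ≈ 79.4 kt.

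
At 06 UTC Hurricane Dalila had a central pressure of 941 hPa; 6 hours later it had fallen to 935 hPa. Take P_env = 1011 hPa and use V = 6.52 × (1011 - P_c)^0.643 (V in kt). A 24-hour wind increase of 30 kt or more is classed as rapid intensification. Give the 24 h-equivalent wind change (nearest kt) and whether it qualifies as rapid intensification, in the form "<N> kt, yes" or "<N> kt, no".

V₁: ΔP = 70, V ≈ 6.52 × 70^0.643 ≈ 100.15 kt.
V₂: ΔP = 76, V ≈ 6.52 × 76^0.643 ≈ 105.59 kt.
ΔV over 6 h = 5.44 kt → 24 h equivalent = 5.44 × 24/6 ≈ 21.76 kt.
22 kt < 30 kt ⇒ not rapid intensification.

22 kt, no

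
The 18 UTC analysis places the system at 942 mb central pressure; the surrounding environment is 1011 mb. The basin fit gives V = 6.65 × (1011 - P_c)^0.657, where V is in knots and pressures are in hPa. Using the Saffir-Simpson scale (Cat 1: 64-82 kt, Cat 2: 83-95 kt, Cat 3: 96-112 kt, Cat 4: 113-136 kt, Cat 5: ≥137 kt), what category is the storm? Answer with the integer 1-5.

ΔP = 1011 − 942 = 69 mb.
V ≈ 6.65 × 69^0.657 = 6.65 × 16.15 ≈ 107 kt.
107 kt falls in the Category 3 band.

3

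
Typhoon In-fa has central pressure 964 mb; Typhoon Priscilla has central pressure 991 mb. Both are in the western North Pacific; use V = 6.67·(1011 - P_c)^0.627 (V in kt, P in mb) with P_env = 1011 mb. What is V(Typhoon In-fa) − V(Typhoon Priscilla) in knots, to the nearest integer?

Typhoon In-fa: ΔP = 47; V ≈ 6.67 × 47^0.627 ≈ 74.56 kt.
Typhoon Priscilla: ΔP = 20; V ≈ 6.67 × 20^0.627 ≈ 43.64 kt.
Difference ≈ 74.56 − 43.64 = 30.92 → 31 kt.

31 kt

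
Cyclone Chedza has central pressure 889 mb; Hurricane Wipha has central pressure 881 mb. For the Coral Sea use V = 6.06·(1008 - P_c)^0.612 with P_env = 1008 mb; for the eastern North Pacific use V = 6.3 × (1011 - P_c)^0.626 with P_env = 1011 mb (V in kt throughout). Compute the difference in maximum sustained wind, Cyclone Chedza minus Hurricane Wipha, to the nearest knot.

-20 kt

Cyclone Chedza: ΔP = 119; V ≈ 6.06 × 119^0.612 ≈ 112.90 kt.
Hurricane Wipha: ΔP = 130; V ≈ 6.3 × 130^0.626 ≈ 132.64 kt.
Difference ≈ 112.90 − 132.64 = -19.74 → -20 kt.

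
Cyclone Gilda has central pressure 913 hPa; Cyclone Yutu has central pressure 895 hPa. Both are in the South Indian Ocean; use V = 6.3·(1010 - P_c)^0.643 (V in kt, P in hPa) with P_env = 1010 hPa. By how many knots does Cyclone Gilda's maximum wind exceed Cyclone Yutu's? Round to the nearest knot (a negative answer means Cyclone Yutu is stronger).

-14 kt

Cyclone Gilda: ΔP = 97; V ≈ 6.3 × 97^0.643 ≈ 119.35 kt.
Cyclone Yutu: ΔP = 115; V ≈ 6.3 × 115^0.643 ≈ 133.16 kt.
Difference ≈ 119.35 − 133.16 = -13.81 → -14 kt.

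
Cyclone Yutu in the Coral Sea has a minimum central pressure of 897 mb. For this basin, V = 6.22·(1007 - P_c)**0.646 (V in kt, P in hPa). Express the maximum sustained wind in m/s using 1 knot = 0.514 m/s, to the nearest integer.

67 m/s

ΔP = 1007 − 897 = 110 mb.
V ≈ 6.22 × 110^0.646 = 6.22 × 20.832 ≈ 129.578 kt.
129.578 × 0.514 ≈ 66.60 m/s → 67 m/s.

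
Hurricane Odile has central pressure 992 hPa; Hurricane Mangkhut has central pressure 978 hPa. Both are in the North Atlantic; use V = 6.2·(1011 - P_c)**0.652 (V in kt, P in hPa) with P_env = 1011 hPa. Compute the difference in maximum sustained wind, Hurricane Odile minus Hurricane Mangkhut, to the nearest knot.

Hurricane Odile: ΔP = 19; V ≈ 6.2 × 19^0.652 ≈ 42.28 kt.
Hurricane Mangkhut: ΔP = 33; V ≈ 6.2 × 33^0.652 ≈ 60.60 kt.
Difference ≈ 42.28 − 60.60 = -18.32 → -18 kt.

-18 kt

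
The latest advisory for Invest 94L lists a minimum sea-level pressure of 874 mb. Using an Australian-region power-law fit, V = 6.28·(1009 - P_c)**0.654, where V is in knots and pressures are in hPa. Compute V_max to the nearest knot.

155 kt

ΔP = 1009 − 874 = 135 mb.
135^0.654 ≈ 24.731.
V ≈ 6.28 × 24.731 ≈ 155.3 kt.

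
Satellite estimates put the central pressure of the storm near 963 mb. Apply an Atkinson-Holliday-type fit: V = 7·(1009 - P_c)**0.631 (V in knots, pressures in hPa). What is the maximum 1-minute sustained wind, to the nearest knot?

ΔP = 1009 − 963 = 46 mb.
46^0.631 ≈ 11.200.
V ≈ 7 × 11.200 ≈ 78.4 kt.

78 kt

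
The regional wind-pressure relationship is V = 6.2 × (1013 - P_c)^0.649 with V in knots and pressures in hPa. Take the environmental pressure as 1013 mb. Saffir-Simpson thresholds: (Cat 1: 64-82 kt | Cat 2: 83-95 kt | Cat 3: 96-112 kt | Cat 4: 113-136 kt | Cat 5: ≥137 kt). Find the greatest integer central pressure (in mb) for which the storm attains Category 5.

895 mb

Category 5 begins at V = 137 kt.
Required ΔP = (137/6.2)^(1/0.649) = 22.097^1.541 ≈ 117.87 mb.
P_c ≤ 1013 − 117.87 = 895.13, so the highest integer P_c is 895 mb.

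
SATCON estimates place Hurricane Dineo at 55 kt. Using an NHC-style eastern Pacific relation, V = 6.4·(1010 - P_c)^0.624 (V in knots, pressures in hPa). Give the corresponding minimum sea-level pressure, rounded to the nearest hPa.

ΔP = (V / 6.4)^(1/0.624) = (55/6.4)^1.603.
55/6.4 = 8.594; 8.594^1.603 ≈ 31.41 hPa.
P_c = 1010 − 31.41 = 978.59 ≈ 979 hPa.

979 hPa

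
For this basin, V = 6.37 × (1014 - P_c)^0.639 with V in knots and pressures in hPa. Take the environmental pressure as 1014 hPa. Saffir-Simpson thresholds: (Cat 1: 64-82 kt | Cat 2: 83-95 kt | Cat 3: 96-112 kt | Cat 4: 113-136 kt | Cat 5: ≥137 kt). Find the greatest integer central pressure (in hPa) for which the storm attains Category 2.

958 hPa

Category 2 begins at V = 83 kt.
Required ΔP = (83/6.37)^(1/0.639) = 13.030^1.565 ≈ 55.57 hPa.
P_c ≤ 1014 − 55.57 = 958.43, so the highest integer P_c is 958 hPa.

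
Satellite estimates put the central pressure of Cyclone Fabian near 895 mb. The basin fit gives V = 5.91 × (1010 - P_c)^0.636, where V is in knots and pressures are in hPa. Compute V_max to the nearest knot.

121 kt

ΔP = 1010 − 895 = 115 mb.
115^0.636 ≈ 20.446.
V ≈ 5.91 × 20.446 ≈ 120.8 kt.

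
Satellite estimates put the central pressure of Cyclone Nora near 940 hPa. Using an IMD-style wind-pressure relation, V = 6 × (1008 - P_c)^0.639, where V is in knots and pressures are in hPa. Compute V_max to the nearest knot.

ΔP = 1008 − 940 = 68 hPa.
68^0.639 ≈ 14.824.
V ≈ 6 × 14.824 ≈ 88.9 kt.

89 kt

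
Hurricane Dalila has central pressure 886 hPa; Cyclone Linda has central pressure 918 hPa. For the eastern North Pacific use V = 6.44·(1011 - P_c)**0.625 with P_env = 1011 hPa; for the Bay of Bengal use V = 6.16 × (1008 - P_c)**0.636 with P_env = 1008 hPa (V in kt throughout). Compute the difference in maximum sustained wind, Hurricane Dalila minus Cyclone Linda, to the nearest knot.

24 kt

Hurricane Dalila: ΔP = 125; V ≈ 6.44 × 125^0.625 ≈ 131.66 kt.
Cyclone Linda: ΔP = 90; V ≈ 6.16 × 90^0.636 ≈ 107.77 kt.
Difference ≈ 131.66 − 107.77 = 23.89 → 24 kt.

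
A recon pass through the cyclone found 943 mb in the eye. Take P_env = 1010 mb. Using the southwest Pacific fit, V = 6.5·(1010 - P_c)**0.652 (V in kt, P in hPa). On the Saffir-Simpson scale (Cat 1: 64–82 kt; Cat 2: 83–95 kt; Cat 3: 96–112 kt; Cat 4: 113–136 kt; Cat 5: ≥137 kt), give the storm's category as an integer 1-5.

3

ΔP = 1010 − 943 = 67 mb.
V ≈ 6.5 × 67^0.652 = 6.5 × 15.51 ≈ 101 kt.
101 kt falls in the Category 3 band.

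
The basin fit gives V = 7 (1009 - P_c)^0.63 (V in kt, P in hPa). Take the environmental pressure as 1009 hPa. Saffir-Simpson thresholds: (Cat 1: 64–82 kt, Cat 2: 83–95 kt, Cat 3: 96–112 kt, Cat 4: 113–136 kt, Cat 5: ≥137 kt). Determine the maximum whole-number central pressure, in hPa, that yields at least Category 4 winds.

Category 4 begins at V = 113 kt.
Required ΔP = (113/7)^(1/0.63) = 16.143^1.587 ≈ 82.69 hPa.
P_c ≤ 1009 − 82.69 = 926.31, so the highest integer P_c is 926 hPa.

926 hPa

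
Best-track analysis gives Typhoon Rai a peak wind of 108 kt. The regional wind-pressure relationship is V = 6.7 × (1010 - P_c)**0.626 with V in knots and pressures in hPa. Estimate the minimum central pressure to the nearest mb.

925 mb

ΔP = (V / 6.7)^(1/0.626) = (108/6.7)^1.597.
108/6.7 = 16.119; 16.119^1.597 ≈ 84.85 mb.
P_c = 1010 − 84.85 = 925.15 ≈ 925 mb.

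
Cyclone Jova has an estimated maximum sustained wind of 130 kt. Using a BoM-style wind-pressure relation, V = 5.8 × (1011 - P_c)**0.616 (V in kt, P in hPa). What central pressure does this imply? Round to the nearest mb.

ΔP = (V / 5.8)^(1/0.616) = (130/5.8)^1.623.
130/5.8 = 22.414; 22.414^1.623 ≈ 155.74 mb.
P_c = 1011 − 155.74 = 855.26 ≈ 855 mb.

855 mb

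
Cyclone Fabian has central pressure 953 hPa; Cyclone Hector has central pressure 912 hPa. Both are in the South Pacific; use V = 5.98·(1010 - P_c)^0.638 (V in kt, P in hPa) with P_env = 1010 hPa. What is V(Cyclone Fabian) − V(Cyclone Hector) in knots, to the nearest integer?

Cyclone Fabian: ΔP = 57; V ≈ 5.98 × 57^0.638 ≈ 78.88 kt.
Cyclone Hector: ΔP = 98; V ≈ 5.98 × 98^0.638 ≈ 111.46 kt.
Difference ≈ 78.88 − 111.46 = -32.58 → -33 kt.

-33 kt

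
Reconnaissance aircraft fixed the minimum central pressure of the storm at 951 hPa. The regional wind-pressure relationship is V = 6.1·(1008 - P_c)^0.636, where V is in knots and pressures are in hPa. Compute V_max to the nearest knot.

80 kt

ΔP = 1008 − 951 = 57 hPa.
57^0.636 ≈ 13.084.
V ≈ 6.1 × 13.084 ≈ 79.8 kt.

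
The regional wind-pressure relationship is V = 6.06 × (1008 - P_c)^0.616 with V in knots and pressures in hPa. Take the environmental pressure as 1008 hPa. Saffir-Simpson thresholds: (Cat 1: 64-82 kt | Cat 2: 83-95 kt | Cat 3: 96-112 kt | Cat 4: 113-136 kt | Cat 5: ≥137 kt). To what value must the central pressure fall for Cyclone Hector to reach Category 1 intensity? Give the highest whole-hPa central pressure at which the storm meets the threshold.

962 hPa

Category 1 begins at V = 64 kt.
Required ΔP = (64/6.06)^(1/0.616) = 10.561^1.623 ≈ 45.91 hPa.
P_c ≤ 1008 − 45.91 = 962.09, so the highest integer P_c is 962 hPa.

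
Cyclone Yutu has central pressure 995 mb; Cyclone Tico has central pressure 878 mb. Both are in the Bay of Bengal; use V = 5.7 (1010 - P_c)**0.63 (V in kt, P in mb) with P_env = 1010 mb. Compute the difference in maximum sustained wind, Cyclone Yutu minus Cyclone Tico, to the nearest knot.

Cyclone Yutu: ΔP = 15; V ≈ 5.7 × 15^0.63 ≈ 31.39 kt.
Cyclone Tico: ΔP = 132; V ≈ 5.7 × 132^0.63 ≈ 123.55 kt.
Difference ≈ 31.39 − 123.55 = -92.16 → -92 kt.

-92 kt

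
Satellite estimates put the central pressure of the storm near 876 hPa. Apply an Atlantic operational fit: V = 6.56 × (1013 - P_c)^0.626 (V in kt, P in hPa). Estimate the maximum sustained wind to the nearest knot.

ΔP = 1013 − 876 = 137 hPa.
137^0.626 ≈ 21.756.
V ≈ 6.56 × 21.756 ≈ 142.7 kt.

143 kt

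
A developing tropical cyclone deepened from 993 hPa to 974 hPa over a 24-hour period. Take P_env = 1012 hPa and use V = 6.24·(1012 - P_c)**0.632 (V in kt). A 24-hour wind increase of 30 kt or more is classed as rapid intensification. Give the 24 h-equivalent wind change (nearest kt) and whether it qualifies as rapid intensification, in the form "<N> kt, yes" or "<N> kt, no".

22 kt, no

V₁: ΔP = 19, V ≈ 6.24 × 19^0.632 ≈ 40.12 kt.
V₂: ΔP = 38, V ≈ 6.24 × 38^0.632 ≈ 62.17 kt.
ΔV over 24 h = 22.05 kt → 24 h equivalent = 22.05 × 24/24 ≈ 22.05 kt.
22 kt < 30 kt ⇒ not rapid intensification.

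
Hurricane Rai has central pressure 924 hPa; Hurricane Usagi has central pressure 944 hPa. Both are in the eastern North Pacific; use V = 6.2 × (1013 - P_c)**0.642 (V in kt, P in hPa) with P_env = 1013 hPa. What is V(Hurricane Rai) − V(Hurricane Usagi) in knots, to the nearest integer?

17 kt

Hurricane Rai: ΔP = 89; V ≈ 6.2 × 89^0.642 ≈ 110.64 kt.
Hurricane Usagi: ΔP = 69; V ≈ 6.2 × 69^0.642 ≈ 93.96 kt.
Difference ≈ 110.64 − 93.96 = 16.68 → 17 kt.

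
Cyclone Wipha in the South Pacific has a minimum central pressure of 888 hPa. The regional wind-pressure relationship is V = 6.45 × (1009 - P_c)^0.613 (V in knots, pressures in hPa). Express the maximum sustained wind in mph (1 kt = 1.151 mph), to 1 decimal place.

ΔP = 1009 − 888 = 121 hPa.
V ≈ 6.45 × 121^0.613 = 6.45 × 18.912 ≈ 121.985 kt.
121.985 × 1.151 ≈ 140.40 mph → 140.4 mph.

140.4 mph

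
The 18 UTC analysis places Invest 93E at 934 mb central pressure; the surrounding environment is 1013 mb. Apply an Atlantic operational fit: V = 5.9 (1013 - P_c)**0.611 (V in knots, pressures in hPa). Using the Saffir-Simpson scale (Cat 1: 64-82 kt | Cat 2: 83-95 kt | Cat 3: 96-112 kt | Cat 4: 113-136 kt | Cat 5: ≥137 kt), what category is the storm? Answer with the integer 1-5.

2

ΔP = 1013 − 934 = 79 mb.
V ≈ 5.9 × 79^0.611 = 5.9 × 14.44 ≈ 85 kt.
85 kt falls in the Category 2 band.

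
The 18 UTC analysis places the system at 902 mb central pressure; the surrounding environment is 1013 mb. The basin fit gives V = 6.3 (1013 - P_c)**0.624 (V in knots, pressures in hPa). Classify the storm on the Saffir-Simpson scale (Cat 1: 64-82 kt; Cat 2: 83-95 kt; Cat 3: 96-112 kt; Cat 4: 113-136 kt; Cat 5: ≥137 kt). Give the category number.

ΔP = 1013 − 902 = 111 mb.
V ≈ 6.3 × 111^0.624 = 6.3 × 18.89 ≈ 119 kt.
119 kt falls in the Category 4 band.

4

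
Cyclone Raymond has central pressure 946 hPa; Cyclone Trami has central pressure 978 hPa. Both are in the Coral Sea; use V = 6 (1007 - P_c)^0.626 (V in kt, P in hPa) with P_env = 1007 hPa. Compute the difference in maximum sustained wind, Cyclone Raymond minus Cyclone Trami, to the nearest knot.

29 kt

Cyclone Raymond: ΔP = 61; V ≈ 6 × 61^0.626 ≈ 78.66 kt.
Cyclone Trami: ΔP = 29; V ≈ 6 × 29^0.626 ≈ 49.39 kt.
Difference ≈ 78.66 − 49.39 = 29.27 → 29 kt.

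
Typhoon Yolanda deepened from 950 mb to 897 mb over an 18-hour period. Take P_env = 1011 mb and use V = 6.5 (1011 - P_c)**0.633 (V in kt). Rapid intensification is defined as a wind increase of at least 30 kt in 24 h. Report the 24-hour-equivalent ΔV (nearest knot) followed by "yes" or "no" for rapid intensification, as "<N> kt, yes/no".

57 kt, yes

V₁: ΔP = 61, V ≈ 6.5 × 61^0.633 ≈ 87.71 kt.
V₂: ΔP = 114, V ≈ 6.5 × 114^0.633 ≈ 130.30 kt.
ΔV over 18 h = 42.59 kt → 24 h equivalent = 42.59 × 24/18 ≈ 56.79 kt.
57 kt ≥ 30 kt ⇒ rapid intensification.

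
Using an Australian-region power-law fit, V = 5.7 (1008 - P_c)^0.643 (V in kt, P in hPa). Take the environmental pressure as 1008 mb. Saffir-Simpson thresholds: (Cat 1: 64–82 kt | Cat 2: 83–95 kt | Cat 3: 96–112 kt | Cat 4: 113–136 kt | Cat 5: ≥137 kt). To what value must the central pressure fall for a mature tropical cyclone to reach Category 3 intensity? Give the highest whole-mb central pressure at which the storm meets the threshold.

Category 3 begins at V = 96 kt.
Required ΔP = (96/5.7)^(1/0.643) = 16.842^1.555 ≈ 80.78 mb.
P_c ≤ 1008 − 80.78 = 927.22, so the highest integer P_c is 927 mb.

927 mb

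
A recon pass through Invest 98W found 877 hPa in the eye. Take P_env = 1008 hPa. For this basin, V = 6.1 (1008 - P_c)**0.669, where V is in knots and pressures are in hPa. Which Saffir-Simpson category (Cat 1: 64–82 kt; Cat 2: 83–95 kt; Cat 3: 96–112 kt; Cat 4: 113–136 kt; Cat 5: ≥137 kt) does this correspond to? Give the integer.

ΔP = 1008 − 877 = 131 hPa.
V ≈ 6.1 × 131^0.669 = 6.1 × 26.09 ≈ 159 kt.
159 kt falls in the Category 5 band.

5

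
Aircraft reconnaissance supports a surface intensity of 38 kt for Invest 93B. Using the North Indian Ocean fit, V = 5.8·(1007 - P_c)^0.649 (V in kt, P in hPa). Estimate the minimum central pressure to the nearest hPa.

989 hPa

ΔP = (V / 5.8)^(1/0.649) = (38/5.8)^1.541.
38/5.8 = 6.552; 6.552^1.541 ≈ 18.11 hPa.
P_c = 1007 − 18.11 = 988.89 ≈ 989 hPa.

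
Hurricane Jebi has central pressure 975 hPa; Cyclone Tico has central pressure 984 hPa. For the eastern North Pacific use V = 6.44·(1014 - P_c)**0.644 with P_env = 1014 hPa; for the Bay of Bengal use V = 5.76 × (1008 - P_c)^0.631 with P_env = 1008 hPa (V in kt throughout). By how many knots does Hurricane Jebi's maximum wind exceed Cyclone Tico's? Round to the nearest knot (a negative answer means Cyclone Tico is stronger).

25 kt

Hurricane Jebi: ΔP = 39; V ≈ 6.44 × 39^0.644 ≈ 68.16 kt.
Cyclone Tico: ΔP = 24; V ≈ 5.76 × 24^0.631 ≈ 42.79 kt.
Difference ≈ 68.16 − 42.79 = 25.37 → 25 kt.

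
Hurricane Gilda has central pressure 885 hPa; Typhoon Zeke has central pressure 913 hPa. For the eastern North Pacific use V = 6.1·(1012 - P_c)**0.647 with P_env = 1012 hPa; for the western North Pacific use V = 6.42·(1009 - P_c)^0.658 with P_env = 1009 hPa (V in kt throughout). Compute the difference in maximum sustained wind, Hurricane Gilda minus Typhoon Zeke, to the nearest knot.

Hurricane Gilda: ΔP = 127; V ≈ 6.1 × 127^0.647 ≈ 140.12 kt.
Typhoon Zeke: ΔP = 96; V ≈ 6.42 × 96^0.658 ≈ 129.38 kt.
Difference ≈ 140.12 − 129.38 = 10.74 → 11 kt.

11 kt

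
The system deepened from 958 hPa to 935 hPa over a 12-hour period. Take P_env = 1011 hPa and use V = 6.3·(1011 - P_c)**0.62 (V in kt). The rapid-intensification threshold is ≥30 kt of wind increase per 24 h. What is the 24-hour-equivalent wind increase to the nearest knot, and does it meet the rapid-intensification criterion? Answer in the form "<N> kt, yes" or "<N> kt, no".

37 kt, yes

V₁: ΔP = 53, V ≈ 6.3 × 53^0.62 ≈ 73.86 kt.
V₂: ΔP = 76, V ≈ 6.3 × 76^0.62 ≈ 92.35 kt.
ΔV over 12 h = 18.49 kt → 24 h equivalent = 18.49 × 24/12 ≈ 36.98 kt.
37 kt ≥ 30 kt ⇒ rapid intensification.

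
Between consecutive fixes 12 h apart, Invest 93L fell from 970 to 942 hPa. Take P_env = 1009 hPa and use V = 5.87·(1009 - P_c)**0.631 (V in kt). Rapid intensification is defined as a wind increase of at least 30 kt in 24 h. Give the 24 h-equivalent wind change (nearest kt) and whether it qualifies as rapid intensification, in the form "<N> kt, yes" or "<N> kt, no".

48 kt, yes

V₁: ΔP = 39, V ≈ 5.87 × 39^0.631 ≈ 59.24 kt.
V₂: ΔP = 67, V ≈ 5.87 × 67^0.631 ≈ 83.35 kt.
ΔV over 12 h = 24.11 kt → 24 h equivalent = 24.11 × 24/12 ≈ 48.22 kt.
48 kt ≥ 30 kt ⇒ rapid intensification.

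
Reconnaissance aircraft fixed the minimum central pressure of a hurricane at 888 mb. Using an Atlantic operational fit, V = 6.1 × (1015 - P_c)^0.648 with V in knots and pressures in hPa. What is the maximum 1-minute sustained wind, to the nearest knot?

141 kt

ΔP = 1015 − 888 = 127 mb.
127^0.648 ≈ 23.082.
V ≈ 6.1 × 23.082 ≈ 140.8 kt.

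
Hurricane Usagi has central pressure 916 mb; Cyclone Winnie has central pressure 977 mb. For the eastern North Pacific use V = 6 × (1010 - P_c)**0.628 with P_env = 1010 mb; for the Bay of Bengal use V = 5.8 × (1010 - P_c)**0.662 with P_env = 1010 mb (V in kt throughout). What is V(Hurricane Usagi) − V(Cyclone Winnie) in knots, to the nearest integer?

Hurricane Usagi: ΔP = 94; V ≈ 6 × 94^0.628 ≈ 104.06 kt.
Cyclone Winnie: ΔP = 33; V ≈ 5.8 × 33^0.662 ≈ 58.71 kt.
Difference ≈ 104.06 − 58.71 = 45.35 → 45 kt.

45 kt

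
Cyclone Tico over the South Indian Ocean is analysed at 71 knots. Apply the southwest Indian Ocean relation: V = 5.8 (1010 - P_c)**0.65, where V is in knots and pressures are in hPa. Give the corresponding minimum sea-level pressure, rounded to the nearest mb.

963 mb

ΔP = (V / 5.8)^(1/0.65) = (71/5.8)^1.538.
71/5.8 = 12.241; 12.241^1.538 ≈ 47.16 mb.
P_c = 1010 − 47.16 = 962.84 ≈ 963 mb.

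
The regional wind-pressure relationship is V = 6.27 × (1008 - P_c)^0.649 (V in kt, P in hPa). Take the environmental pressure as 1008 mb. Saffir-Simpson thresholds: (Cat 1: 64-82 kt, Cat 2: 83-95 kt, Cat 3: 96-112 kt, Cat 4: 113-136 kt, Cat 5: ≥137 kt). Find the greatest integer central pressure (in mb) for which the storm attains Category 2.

Category 2 begins at V = 83 kt.
Required ΔP = (83/6.27)^(1/0.649) = 13.238^1.541 ≈ 53.52 mb.
P_c ≤ 1008 − 53.52 = 954.48, so the highest integer P_c is 954 mb.

954 mb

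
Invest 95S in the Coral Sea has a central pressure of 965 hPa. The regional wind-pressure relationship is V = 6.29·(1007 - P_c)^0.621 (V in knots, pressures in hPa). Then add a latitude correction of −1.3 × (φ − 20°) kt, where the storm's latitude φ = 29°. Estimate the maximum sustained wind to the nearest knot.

ΔP = 1007 − 965 = 42 hPa.
42^0.621 ≈ 10.187.
V ≈ 6.29 × 10.187 ≈ 64.1 kt.
Latitude correction: −1.3 × (29 − 20) = -11.7 kt.
Corrected V ≈ 52.4 kt → 52 kt.

52 kt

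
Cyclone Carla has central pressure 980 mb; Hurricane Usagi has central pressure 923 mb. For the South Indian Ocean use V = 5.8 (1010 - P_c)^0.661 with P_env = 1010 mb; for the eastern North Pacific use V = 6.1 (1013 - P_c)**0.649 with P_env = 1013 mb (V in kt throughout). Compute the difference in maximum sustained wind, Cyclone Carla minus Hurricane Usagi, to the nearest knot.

-58 kt

Cyclone Carla: ΔP = 30; V ≈ 5.8 × 30^0.661 ≈ 54.93 kt.
Hurricane Usagi: ΔP = 90; V ≈ 6.1 × 90^0.649 ≈ 113.14 kt.
Difference ≈ 54.93 − 113.14 = -58.21 → -58 kt.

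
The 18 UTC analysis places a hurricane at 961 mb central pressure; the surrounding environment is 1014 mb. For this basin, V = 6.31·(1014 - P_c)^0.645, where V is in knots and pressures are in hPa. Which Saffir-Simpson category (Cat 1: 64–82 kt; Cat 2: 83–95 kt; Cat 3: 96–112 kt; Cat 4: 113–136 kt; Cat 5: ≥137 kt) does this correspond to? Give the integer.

1

ΔP = 1014 − 961 = 53 mb.
V ≈ 6.31 × 53^0.645 = 6.31 × 12.95 ≈ 82 kt.
82 kt falls in the Category 1 band.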